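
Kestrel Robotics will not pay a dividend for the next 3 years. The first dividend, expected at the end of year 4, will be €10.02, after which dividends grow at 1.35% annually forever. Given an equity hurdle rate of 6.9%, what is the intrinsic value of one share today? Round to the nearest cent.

Deferred-dividend DDM. At t=3 the remaining stream is a growing perpetuity with first payment D_4 = 10.02.
V_3 = D_4/(r−g) = 10.02/(0.069−0.0135) = 180.5405
P₀ = V_3/(1+r)^3 = 180.5405/(1+0.069)^3 = 147.7888

€147.79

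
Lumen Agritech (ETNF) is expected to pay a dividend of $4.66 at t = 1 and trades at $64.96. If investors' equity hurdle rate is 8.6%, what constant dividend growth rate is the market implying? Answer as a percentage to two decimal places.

From P₀ = D₁/(r − g), the implied growth is g = r − D₁/P₀.
g = 0.086 − 4.66/64.96 = 0.086 − 0.07174 = 0.01426

1.43%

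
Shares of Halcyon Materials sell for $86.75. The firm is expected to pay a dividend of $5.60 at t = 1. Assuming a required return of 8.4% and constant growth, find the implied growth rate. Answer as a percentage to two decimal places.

1.94%

From P₀ = D₁/(r − g), the implied growth is g = r − D₁/P₀.
g = 0.084 − 5.60/86.75 = 0.084 − 0.06455 = 0.01945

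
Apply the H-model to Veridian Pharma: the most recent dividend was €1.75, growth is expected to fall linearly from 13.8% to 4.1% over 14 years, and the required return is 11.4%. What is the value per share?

€41.23

H-model: P₀ = D₀[(1+g_L) + H(g_S−g_L)]/(r−g_L), with H = 14/2 = 7.
P₀ = 1.75 × [(1+0.041) + 7×(0.138−0.041)] / (0.114−0.041)
   = 1.75 × 1.7200 / 0.073 = 41.2329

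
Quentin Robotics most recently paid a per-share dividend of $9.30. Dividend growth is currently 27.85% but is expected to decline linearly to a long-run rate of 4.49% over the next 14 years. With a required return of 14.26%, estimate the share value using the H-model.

H-model: P₀ = D₀[(1+g_L) + H(g_S−g_L)]/(r−g_L), with H = 14/2 = 7.
P₀ = 9.30 × [(1+0.0449) + 7×(0.2785−0.0449)] / (0.1426−0.0449)
   = 9.30 × 2.6801 / 0.0977 = 255.1170

$255.12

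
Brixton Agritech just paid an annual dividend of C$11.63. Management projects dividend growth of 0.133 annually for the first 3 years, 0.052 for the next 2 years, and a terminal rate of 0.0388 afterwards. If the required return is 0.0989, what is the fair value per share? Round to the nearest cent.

Three-stage DDM. Project D₁…D_5; terminal Gordon value at t=5 with g = 0.0388; discount at r = 0.0989.
D_1 = 13.1768
D_2 = 14.9293
D_3 = 16.9149
D_4 = 17.7945
D_5 = 18.7198
TV_5 = 19.4461/(0.0989−0.0388) = 323.5627
P₀ = Σ Dₜ/(1+r)ᵗ + TV_5/(1+r)^5 = 262.8994

C$262.90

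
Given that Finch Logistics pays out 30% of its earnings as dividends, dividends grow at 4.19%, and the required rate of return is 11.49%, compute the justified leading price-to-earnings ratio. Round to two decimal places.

Justified leading P/E = b/(r−g) = 0.30/(0.1149−0.0419) = 4.1096

4.11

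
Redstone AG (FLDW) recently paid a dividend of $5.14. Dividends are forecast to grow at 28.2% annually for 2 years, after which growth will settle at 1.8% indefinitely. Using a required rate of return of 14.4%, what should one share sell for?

$64.37

Two-stage DDM. Project D₁…D_2 at 0.282, terminal growth 0.018, discount at r = 0.144.
D_1 = 6.5895
D_2 = 8.4477
Terminal value at t=2: TV = D_3/(r−g) = 8.5998/(0.144−0.018) = 68.2522
P₀ = 6.5895/(1+0.144)^1 + 8.4477/(1+0.144)^2 + 68.2522/(1+0.144)^2 = 64.3661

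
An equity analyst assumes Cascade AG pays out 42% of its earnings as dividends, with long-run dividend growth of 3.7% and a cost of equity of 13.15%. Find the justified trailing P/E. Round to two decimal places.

4.61

Justified trailing P/E = b(1+g)/(r−g) = 0.42×(1+0.037)/(0.1315−0.037) = 4.6089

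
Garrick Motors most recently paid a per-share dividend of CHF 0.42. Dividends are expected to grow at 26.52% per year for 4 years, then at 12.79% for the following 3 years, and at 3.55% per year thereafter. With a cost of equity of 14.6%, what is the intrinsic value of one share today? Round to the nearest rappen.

CHF 9.55

Three-stage DDM. Project D₁…D_7; terminal Gordon value at t=7 with g = 0.0355; discount at r = 0.146.
D_1 = 0.5314
D_2 = 0.6723
D_3 = 0.8506
D_4 = 1.0762
D_5 = 1.2138
D_6 = 1.3691
D_7 = 1.5442
TV_7 = 1.5990/(0.146−0.0355) = 14.4706
P₀ = Σ Dₜ/(1+r)ᵗ + TV_7/(1+r)^7 = 9.5524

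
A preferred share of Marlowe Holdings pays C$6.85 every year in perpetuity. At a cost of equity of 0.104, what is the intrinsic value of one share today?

Zero-growth DDM (perpetuity): P₀ = D/r = 6.85 / 0.104 = 65.8654

C$65.87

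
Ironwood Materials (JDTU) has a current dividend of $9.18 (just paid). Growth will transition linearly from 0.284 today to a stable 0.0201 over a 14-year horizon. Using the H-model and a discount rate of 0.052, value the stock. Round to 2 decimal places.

H-model: P₀ = D₀[(1+g_L) + H(g_S−g_L)]/(r−g_L), with H = 14/2 = 7.
P₀ = 9.18 × [(1+0.0201) + 7×(0.284−0.0201)] / (0.052−0.0201)
   = 9.18 × 2.8674 / 0.0319 = 825.1640

$825.16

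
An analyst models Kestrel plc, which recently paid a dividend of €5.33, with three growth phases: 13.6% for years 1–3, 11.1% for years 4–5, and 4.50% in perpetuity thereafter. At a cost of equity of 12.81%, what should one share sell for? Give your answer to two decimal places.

Three-stage DDM. Project D₁…D_5; terminal Gordon value at t=5 with g = 0.045; discount at r = 0.1281.
D_1 = 6.0549
D_2 = 6.8783
D_3 = 7.8138
D_4 = 8.6811
D_5 = 9.6447
TV_5 = 10.0787/(0.1281−0.045) = 121.2846
P₀ = Σ Dₜ/(1+r)ᵗ + TV_5/(1+r)^5 = 93.2389

€93.24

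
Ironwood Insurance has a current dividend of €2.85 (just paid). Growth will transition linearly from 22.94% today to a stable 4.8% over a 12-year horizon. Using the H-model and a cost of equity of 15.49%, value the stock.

H-model: P₀ = D₀[(1+g_L) + H(g_S−g_L)]/(r−g_L), with H = 12/2 = 6.
P₀ = 2.85 × [(1+0.048) + 6×(0.2294−0.048)] / (0.1549−0.048)
   = 2.85 × 2.1364 / 0.1069 = 56.9573

€56.96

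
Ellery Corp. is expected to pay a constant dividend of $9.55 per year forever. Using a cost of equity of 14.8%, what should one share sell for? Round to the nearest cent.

Zero-growth DDM (perpetuity): P₀ = D/r = 9.55 / 0.148 = 64.5270

$64.53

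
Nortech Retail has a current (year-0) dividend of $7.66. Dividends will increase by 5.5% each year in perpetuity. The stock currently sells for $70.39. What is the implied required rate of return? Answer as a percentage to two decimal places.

Rearranging the constant-growth DDM: r = D₁/P₀ + g.
D₁ = 7.66 × (1 + 0.055) = 8.0813.
r = 8.0813 / 70.39 + 0.055 = 0.11481 + 0.055 = 0.16981

16.98%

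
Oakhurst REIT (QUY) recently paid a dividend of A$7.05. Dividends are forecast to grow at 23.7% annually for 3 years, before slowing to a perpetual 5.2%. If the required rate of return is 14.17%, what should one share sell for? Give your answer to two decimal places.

A$130.05

Two-stage DDM. Project D₁…D_3 at 0.237, terminal growth 0.052, discount at r = 0.1417.
D_1 = 8.7209
D_2 = 10.7877
D_3 = 13.3444
Terminal value at t=3: TV = D_4/(r−g) = 14.0383/(0.1417−0.052) = 156.5026
P₀ = 8.7209/(1+0.1417)^1 + 10.7877/(1+0.1417)^2 + 13.3444/(1+0.1417)^3 + 156.5026/(1+0.1417)^3 = 130.0451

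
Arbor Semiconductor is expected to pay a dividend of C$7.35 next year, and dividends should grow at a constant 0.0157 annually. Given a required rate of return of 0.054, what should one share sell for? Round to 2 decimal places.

Gordon growth model: P₀ = D₁/(r − g), with D₁ = 7.35 given directly.
P₀ = 7.3500 / (0.054 − 0.0157) = 7.3500 / 0.0383 = 191.9060

C$191.91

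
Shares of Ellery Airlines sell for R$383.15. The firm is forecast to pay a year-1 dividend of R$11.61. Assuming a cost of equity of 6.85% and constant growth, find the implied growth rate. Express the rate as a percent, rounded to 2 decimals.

3.82%

From P₀ = D₁/(r − g), the implied growth is g = r − D₁/P₀.
g = 0.0685 − 11.61/383.15 = 0.0685 − 0.03030 = 0.03820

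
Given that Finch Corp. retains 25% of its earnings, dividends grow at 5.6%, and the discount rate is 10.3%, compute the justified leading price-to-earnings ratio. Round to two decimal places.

Payout ratio b = 1 − 0.25 = 0.75.
Justified leading P/E = b/(r−g) = 0.75/(0.103−0.056) = 15.9574

15.96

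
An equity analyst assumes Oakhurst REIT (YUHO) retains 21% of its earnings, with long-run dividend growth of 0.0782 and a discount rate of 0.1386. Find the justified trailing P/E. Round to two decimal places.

Payout ratio b = 1 − 0.21 = 0.79.
Justified trailing P/E = b(1+g)/(r−g) = 0.79×(1+0.0782)/(0.1386−0.0782) = 14.1023

14.10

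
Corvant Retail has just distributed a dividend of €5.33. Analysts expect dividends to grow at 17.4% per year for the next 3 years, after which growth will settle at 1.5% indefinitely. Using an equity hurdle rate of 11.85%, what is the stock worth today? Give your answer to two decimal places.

€78.07

Two-stage DDM. Project D₁…D_3 at 0.174, terminal growth 0.015, discount at r = 0.1185.
D_1 = 6.2574
D_2 = 7.3462
D_3 = 8.6245
Terminal value at t=3: TV = D_4/(r−g) = 8.7538/(0.1185−0.015) = 84.5780
P₀ = 6.2574/(1+0.1185)^1 + 7.3462/(1+0.1185)^2 + 8.6245/(1+0.1185)^3 + 84.5780/(1+0.1185)^3 = 78.0734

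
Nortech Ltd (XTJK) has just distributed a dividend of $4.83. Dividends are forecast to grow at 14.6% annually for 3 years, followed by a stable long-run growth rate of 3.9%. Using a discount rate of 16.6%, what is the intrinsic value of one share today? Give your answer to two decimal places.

Two-stage DDM. Project D₁…D_3 at 0.146, terminal growth 0.039, discount at r = 0.166.
D_1 = 5.5352
D_2 = 6.3433
D_3 = 7.2694
Terminal value at t=3: TV = D_4/(r−g) = 7.5529/(0.166−0.039) = 59.4720
P₀ = 5.5352/(1+0.166)^1 + 6.3433/(1+0.166)^2 + 7.2694/(1+0.166)^3 + 59.4720/(1+0.166)^3 = 51.5146

$51.51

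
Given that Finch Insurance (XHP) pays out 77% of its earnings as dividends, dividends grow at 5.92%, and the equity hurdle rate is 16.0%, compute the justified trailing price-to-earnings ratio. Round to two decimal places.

8.09

Justified trailing P/E = b(1+g)/(r−g) = 0.77×(1+0.0592)/(0.16−0.0592) = 8.0911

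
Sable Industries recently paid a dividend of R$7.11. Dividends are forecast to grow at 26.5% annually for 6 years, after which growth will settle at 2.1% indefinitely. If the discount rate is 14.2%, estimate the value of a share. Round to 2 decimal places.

R$172.79

Two-stage DDM. Project D₁…D_6 at 0.265, terminal growth 0.021, discount at r = 0.142.
D_1 = 8.9942
D_2 = 11.3776
D_3 = 14.3927
D_4 = 18.2067
D_5 = 23.0315
D_6 = 29.1348
Terminal value at t=6: TV = D_7/(r−g) = 29.7467/(0.142−0.021) = 245.8403
P₀ = 8.9942/(1+0.142)^1 + 11.3776/(1+0.142)^2 + 14.3927/(1+0.142)^3 + 18.2067/(1+0.142)^4 + 23.0315/(1+0.142)^5 + 29.1348/(1+0.142)^6 + 245.8403/(1+0.142)^6 = 172.7899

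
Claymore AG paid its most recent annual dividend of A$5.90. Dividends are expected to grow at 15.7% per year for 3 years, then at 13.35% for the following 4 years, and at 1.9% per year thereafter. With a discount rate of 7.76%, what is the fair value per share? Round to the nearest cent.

A$209.10

Three-stage DDM. Project D₁…D_7; terminal Gordon value at t=7 with g = 0.019; discount at r = 0.0776.
D_1 = 6.8263
D_2 = 7.8980
D_3 = 9.1380
D_4 = 10.3579
D_5 = 11.7407
D_6 = 13.3081
D_7 = 15.0848
TV_7 = 15.3714/(0.0776−0.019) = 262.3099
P₀ = Σ Dₜ/(1+r)ᵗ + TV_7/(1+r)^7 = 209.0967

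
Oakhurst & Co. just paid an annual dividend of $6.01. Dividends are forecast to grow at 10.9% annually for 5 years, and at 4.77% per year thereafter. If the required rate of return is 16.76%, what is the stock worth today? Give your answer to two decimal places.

Two-stage DDM. Project D₁…D_5 at 0.109, terminal growth 0.0477, discount at r = 0.1676.
D_1 = 6.6651
D_2 = 7.3916
D_3 = 8.1973
D_4 = 9.0908
D_5 = 10.0817
Terminal value at t=5: TV = D_6/(r−g) = 10.5626/(0.1676−0.0477) = 88.0947
P₀ = 6.6651/(1+0.1676)^1 + 7.3916/(1+0.1676)^2 + 8.1973/(1+0.1676)^3 + 9.0908/(1+0.1676)^4 + 10.0817/(1+0.1676)^5 + 88.0947/(1+0.1676)^5 = 66.4128

$66.41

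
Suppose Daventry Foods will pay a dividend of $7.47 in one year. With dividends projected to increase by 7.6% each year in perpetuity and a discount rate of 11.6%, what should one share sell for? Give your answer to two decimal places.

Gordon growth model: P₀ = D₁/(r − g), with D₁ = 7.47 given directly.
P₀ = 7.4700 / (0.116 − 0.076) = 7.4700 / 0.04 = 186.7500

$186.75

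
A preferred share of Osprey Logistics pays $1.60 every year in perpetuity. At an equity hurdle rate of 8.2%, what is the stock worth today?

Zero-growth DDM (perpetuity): P₀ = D/r = 1.60 / 0.082 = 19.5122

$19.51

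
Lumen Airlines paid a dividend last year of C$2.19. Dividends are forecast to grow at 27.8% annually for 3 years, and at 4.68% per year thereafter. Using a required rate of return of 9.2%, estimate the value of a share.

Two-stage DDM. Project D₁…D_3 at 0.278, terminal growth 0.0468, discount at r = 0.092.
D_1 = 2.7988
D_2 = 3.5769
D_3 = 4.5713
Terminal value at t=3: TV = D_4/(r−g) = 4.7852/(0.092−0.0468) = 105.8673
P₀ = 2.7988/(1+0.092)^1 + 3.5769/(1+0.092)^2 + 4.5713/(1+0.092)^3 + 105.8673/(1+0.092)^3 = 90.3738

C$90.37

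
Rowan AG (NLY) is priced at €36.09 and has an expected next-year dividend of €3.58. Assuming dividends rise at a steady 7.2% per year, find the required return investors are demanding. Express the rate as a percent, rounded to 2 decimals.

17.12%

Rearranging the constant-growth DDM: r = D₁/P₀ + g.
r = 3.5800 / 36.09 + 0.072 = 0.09920 + 0.072 = 0.17120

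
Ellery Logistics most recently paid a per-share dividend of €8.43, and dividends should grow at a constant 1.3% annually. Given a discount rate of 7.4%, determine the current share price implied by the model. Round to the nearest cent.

€139.99

Gordon growth model: P₀ = D₁/(r − g). D₁ = 8.43 × (1 + 0.013) = 8.5396.
P₀ = 8.5396 / (0.074 − 0.013) = 8.5396 / 0.061 = 139.9933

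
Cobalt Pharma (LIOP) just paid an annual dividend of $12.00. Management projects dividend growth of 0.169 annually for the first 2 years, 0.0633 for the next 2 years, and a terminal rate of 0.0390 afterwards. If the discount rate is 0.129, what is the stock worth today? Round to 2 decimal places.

$180.56

Three-stage DDM. Project D₁…D_4; terminal Gordon value at t=4 with g = 0.039; discount at r = 0.129.
D_1 = 14.0280
D_2 = 16.3987
D_3 = 17.4368
D_4 = 18.5405
TV_4 = 19.2636/(0.129−0.039) = 214.0400
P₀ = Σ Dₜ/(1+r)ᵗ + TV_4/(1+r)^4 = 180.5593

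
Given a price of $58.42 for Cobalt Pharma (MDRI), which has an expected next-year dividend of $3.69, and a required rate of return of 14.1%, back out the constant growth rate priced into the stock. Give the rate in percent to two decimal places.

7.78%

From P₀ = D₁/(r − g), the implied growth is g = r − D₁/P₀.
g = 0.141 − 3.69/58.42 = 0.141 − 0.06316 = 0.07784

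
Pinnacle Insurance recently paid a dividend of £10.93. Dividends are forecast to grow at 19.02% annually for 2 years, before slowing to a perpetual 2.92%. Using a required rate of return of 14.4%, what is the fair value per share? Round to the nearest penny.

Two-stage DDM. Project D₁…D_2 at 0.1902, terminal growth 0.0292, discount at r = 0.144.
D_1 = 13.0089
D_2 = 15.4832
Terminal value at t=2: TV = D_3/(r−g) = 15.9353/(0.144−0.0292) = 138.8091
P₀ = 13.0089/(1+0.144)^1 + 15.4832/(1+0.144)^2 + 138.8091/(1+0.144)^2 = 129.2655

£129.27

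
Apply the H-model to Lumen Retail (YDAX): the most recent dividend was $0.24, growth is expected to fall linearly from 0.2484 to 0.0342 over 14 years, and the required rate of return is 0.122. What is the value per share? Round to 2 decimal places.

H-model: P₀ = D₀[(1+g_L) + H(g_S−g_L)]/(r−g_L), with H = 14/2 = 7.
P₀ = 0.24 × [(1+0.0342) + 7×(0.2484−0.0342)] / (0.122−0.0342)
   = 0.24 × 2.5336 / 0.0878 = 6.9256

$6.93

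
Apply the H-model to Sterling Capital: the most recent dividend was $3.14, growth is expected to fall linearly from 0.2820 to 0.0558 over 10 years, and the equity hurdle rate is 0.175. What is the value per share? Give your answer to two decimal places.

H-model: P₀ = D₀[(1+g_L) + H(g_S−g_L)]/(r−g_L), with H = 10/2 = 5.
P₀ = 3.14 × [(1+0.0558) + 5×(0.282−0.0558)] / (0.175−0.0558)
   = 3.14 × 2.1868 / 0.1192 = 57.6053

$57.61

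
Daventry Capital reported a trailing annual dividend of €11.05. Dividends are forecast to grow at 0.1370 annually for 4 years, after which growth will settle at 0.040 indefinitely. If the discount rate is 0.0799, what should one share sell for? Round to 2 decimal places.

Two-stage DDM. Project D₁…D_4 at 0.137, terminal growth 0.04, discount at r = 0.0799.
D_1 = 12.5639
D_2 = 14.2851
D_3 = 16.2422
D_4 = 18.4673
Terminal value at t=4: TV = D_5/(r−g) = 19.2060/(0.0799−0.04) = 481.3540
P₀ = 12.5639/(1+0.0799)^1 + 14.2851/(1+0.0799)^2 + 16.2422/(1+0.0799)^3 + 18.4673/(1+0.0799)^4 + 481.3540/(1+0.0799)^4 = 404.3005

€404.30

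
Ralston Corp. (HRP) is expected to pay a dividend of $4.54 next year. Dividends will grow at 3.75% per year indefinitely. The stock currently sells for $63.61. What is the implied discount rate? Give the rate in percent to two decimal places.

Rearranging the constant-growth DDM: r = D₁/P₀ + g.
r = 4.5400 / 63.61 + 0.0375 = 0.07137 + 0.0375 = 0.10887

10.89%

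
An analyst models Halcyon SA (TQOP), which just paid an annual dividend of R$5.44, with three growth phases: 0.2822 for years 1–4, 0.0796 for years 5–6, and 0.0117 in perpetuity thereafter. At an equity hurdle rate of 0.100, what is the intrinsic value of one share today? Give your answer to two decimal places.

Three-stage DDM. Project D₁…D_6; terminal Gordon value at t=6 with g = 0.0117; discount at r = 0.1.
D_1 = 6.9752
D_2 = 8.9436
D_3 = 11.4674
D_4 = 14.7035
D_5 = 15.8739
D_6 = 17.1375
TV_6 = 17.3380/(0.1−0.0117) = 196.3536
P₀ = Σ Dₜ/(1+r)ᵗ + TV_6/(1+r)^6 = 162.7574

R$162.76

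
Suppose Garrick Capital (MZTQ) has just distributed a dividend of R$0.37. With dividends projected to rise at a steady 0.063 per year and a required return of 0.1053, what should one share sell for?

R$9.30

Gordon growth model: P₀ = D₁/(r − g). D₁ = 0.37 × (1 + 0.063) = 0.3933.
P₀ = 0.3933 / (0.1053 − 0.063) = 0.3933 / 0.0423 = 9.2981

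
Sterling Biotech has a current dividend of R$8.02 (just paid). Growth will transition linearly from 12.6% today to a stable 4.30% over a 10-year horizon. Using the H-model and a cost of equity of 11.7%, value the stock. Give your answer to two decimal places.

R$158.02

H-model: P₀ = D₀[(1+g_L) + H(g_S−g_L)]/(r−g_L), with H = 10/2 = 5.
P₀ = 8.02 × [(1+0.043) + 5×(0.126−0.043)] / (0.117−0.043)
   = 8.02 × 1.4580 / 0.074 = 158.0157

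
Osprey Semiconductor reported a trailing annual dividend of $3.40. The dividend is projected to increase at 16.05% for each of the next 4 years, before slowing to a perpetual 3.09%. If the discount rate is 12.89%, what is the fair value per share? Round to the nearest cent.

$54.52

Two-stage DDM. Project D₁…D_4 at 0.1605, terminal growth 0.0309, discount at r = 0.1289.
D_1 = 3.9457
D_2 = 4.5790
D_3 = 5.3139
D_4 = 6.1668
Terminal value at t=4: TV = D_5/(r−g) = 6.3573/(0.1289−0.0309) = 64.8709
P₀ = 3.9457/(1+0.1289)^1 + 4.5790/(1+0.1289)^2 + 5.3139/(1+0.1289)^3 + 6.1668/(1+0.1289)^4 + 64.8709/(1+0.1289)^4 = 54.5206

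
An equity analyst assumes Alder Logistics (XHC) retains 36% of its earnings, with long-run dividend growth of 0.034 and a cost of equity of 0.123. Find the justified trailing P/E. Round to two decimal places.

7.44

Payout ratio b = 1 − 0.36 = 0.64.
Justified trailing P/E = b(1+g)/(r−g) = 0.64×(1+0.034)/(0.123−0.034) = 7.4355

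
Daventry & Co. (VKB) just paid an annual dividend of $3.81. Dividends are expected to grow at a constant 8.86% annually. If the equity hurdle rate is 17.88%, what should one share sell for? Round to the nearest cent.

$45.98

Gordon growth model: P₀ = D₁/(r − g). D₁ = 3.81 × (1 + 0.0886) = 4.1476.
P₀ = 4.1476 / (0.1788 − 0.0886) = 4.1476 / 0.0902 = 45.9819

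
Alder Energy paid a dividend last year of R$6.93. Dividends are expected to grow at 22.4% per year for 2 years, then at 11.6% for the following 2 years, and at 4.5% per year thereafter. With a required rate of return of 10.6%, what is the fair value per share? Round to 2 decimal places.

Three-stage DDM. Project D₁…D_4; terminal Gordon value at t=4 with g = 0.045; discount at r = 0.106.
D_1 = 8.4823
D_2 = 10.3824
D_3 = 11.5867
D_4 = 12.9308
TV_4 = 13.5127/(0.106−0.045) = 221.5190
P₀ = Σ Dₜ/(1+r)ᵗ + TV_4/(1+r)^4 = 181.4070

R$181.41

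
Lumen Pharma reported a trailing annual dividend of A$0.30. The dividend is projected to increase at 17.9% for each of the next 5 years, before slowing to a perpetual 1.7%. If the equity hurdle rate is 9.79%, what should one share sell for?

A$7.25

Two-stage DDM. Project D₁…D_5 at 0.179, terminal growth 0.017, discount at r = 0.0979.
D_1 = 0.3537
D_2 = 0.4170
D_3 = 0.4917
D_4 = 0.5797
D_5 = 0.6834
Terminal value at t=5: TV = D_6/(r−g) = 0.6950/(0.0979−0.017) = 8.5914
P₀ = 0.3537/(1+0.0979)^1 + 0.4170/(1+0.0979)^2 + 0.4917/(1+0.0979)^3 + 0.5797/(1+0.0979)^4 + 0.6834/(1+0.0979)^5 + 8.5914/(1+0.0979)^5 = 7.2528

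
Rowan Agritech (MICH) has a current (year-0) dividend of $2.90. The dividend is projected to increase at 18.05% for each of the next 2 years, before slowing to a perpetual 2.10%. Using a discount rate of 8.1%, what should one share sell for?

$65.48

Two-stage DDM. Project D₁…D_2 at 0.1805, terminal growth 0.021, discount at r = 0.081.
D_1 = 3.4234
D_2 = 4.0414
Terminal value at t=2: TV = D_3/(r−g) = 4.1263/(0.081−0.021) = 68.7709
P₀ = 3.4234/(1+0.081)^1 + 4.0414/(1+0.081)^2 + 68.7709/(1+0.081)^2 = 65.4763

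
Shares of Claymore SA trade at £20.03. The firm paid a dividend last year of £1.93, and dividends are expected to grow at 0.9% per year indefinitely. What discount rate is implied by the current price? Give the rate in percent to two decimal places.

Rearranging the constant-growth DDM: r = D₁/P₀ + g.
D₁ = 1.93 × (1 + 0.009) = 1.9474.
r = 1.9474 / 20.03 + 0.009 = 0.09722 + 0.009 = 0.10622

10.62%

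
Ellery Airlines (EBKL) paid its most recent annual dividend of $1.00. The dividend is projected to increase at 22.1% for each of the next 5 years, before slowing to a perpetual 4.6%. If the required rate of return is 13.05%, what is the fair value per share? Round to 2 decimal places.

Two-stage DDM. Project D₁…D_5 at 0.221, terminal growth 0.046, discount at r = 0.1305.
D_1 = 1.2210
D_2 = 1.4908
D_3 = 1.8203
D_4 = 2.2226
D_5 = 2.7138
Terminal value at t=5: TV = D_6/(r−g) = 2.8386/(0.1305−0.046) = 33.5933
P₀ = 1.2210/(1+0.1305)^1 + 1.4908/(1+0.1305)^2 + 1.8203/(1+0.1305)^3 + 2.2226/(1+0.1305)^4 + 2.7138/(1+0.1305)^5 + 33.5933/(1+0.1305)^5 = 24.5297

$24.53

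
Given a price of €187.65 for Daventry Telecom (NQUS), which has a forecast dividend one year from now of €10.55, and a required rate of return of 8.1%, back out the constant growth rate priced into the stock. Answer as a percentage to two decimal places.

2.48%

From P₀ = D₁/(r − g), the implied growth is g = r − D₁/P₀.
g = 0.081 − 10.55/187.65 = 0.081 − 0.05622 = 0.02478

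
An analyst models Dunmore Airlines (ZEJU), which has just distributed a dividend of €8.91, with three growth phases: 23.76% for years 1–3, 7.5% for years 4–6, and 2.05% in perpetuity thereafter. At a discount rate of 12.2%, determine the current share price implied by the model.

€171.31

Three-stage DDM. Project D₁…D_6; terminal Gordon value at t=6 with g = 0.0205; discount at r = 0.122.
D_1 = 11.0270
D_2 = 13.6470
D_3 = 16.8896
D_4 = 18.1563
D_5 = 19.5180
D_6 = 20.9819
TV_6 = 21.4120/(0.122−0.0205) = 210.9556
P₀ = Σ Dₜ/(1+r)ᵗ + TV_6/(1+r)^6 = 171.3149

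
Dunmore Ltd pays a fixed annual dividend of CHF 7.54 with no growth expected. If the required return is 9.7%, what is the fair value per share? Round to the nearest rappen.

Zero-growth DDM (perpetuity): P₀ = D/r = 7.54 / 0.097 = 77.7320

CHF 77.73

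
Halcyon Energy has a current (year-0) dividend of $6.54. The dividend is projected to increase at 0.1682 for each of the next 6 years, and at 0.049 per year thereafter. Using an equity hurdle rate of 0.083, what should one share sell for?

Two-stage DDM. Project D₁…D_6 at 0.1682, terminal growth 0.049, discount at r = 0.083.
D_1 = 7.6400
D_2 = 8.9251
D_3 = 10.4263
D_4 = 12.1800
D_5 = 14.2287
D_6 = 16.6219
Terminal value at t=6: TV = D_7/(r−g) = 17.4364/(0.083−0.049) = 512.8349
P₀ = 7.6400/(1+0.083)^1 + 8.9251/(1+0.083)^2 + 10.4263/(1+0.083)^3 + 12.1800/(1+0.083)^4 + 14.2287/(1+0.083)^5 + 16.6219/(1+0.083)^6 + 512.8349/(1+0.083)^6 = 369.4168

$369.42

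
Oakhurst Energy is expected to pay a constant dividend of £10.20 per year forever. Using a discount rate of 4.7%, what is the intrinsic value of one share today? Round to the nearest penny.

Zero-growth DDM (perpetuity): P₀ = D/r = 10.20 / 0.047 = 217.0213

£217.02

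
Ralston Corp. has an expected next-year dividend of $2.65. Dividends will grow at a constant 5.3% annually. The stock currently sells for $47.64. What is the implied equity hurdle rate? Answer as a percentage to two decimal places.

10.86%

Rearranging the constant-growth DDM: r = D₁/P₀ + g.
r = 2.6500 / 47.64 + 0.053 = 0.05563 + 0.053 = 0.10863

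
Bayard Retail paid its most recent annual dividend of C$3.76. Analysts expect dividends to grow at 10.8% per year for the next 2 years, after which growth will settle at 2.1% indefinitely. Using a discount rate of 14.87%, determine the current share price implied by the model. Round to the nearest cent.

Two-stage DDM. Project D₁…D_2 at 0.108, terminal growth 0.021, discount at r = 0.1487.
D_1 = 4.1661
D_2 = 4.6160
Terminal value at t=2: TV = D_3/(r−g) = 4.7130/(0.1487−0.021) = 36.9064
P₀ = 4.1661/(1+0.1487)^1 + 4.6160/(1+0.1487)^2 + 36.9064/(1+0.1487)^2 = 35.0948

C$35.09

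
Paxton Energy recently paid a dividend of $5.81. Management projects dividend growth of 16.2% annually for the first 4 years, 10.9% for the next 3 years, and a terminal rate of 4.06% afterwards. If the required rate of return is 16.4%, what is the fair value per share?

Three-stage DDM. Project D₁…D_7; terminal Gordon value at t=7 with g = 0.0406; discount at r = 0.164.
D_1 = 6.7512
D_2 = 7.8449
D_3 = 9.1158
D_4 = 10.5926
D_5 = 11.7471
D_6 = 13.0276
D_7 = 14.4476
TV_7 = 15.0342/(0.164−0.0406) = 121.8327
P₀ = Σ Dₜ/(1+r)ᵗ + TV_7/(1+r)^7 = 80.9476

$80.95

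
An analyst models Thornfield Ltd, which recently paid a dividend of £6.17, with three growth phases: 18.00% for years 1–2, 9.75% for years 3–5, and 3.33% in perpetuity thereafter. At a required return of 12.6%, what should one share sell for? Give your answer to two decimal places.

Three-stage DDM. Project D₁…D_5; terminal Gordon value at t=5 with g = 0.0333; discount at r = 0.126.
D_1 = 7.2806
D_2 = 8.5911
D_3 = 9.4287
D_4 = 10.3480
D_5 = 11.3570
TV_5 = 11.7352/(0.126−0.0333) = 126.5929
P₀ = Σ Dₜ/(1+r)ᵗ + TV_5/(1+r)^5 = 102.4967

£102.50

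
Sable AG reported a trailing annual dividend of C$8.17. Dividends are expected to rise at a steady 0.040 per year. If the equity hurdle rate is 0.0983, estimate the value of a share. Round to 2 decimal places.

Gordon growth model: P₀ = D₁/(r − g). D₁ = 8.17 × (1 + 0.04) = 8.4968.
P₀ = 8.4968 / (0.0983 − 0.04) = 8.4968 / 0.0583 = 145.7427

C$145.74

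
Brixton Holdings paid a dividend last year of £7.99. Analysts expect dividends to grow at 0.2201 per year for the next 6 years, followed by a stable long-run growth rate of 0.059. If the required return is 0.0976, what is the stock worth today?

Two-stage DDM. Project D₁…D_6 at 0.2201, terminal growth 0.059, discount at r = 0.0976.
D_1 = 9.7486
D_2 = 11.8943
D_3 = 14.5122
D_4 = 17.7063
D_5 = 21.6035
D_6 = 26.3584
Terminal value at t=6: TV = D_7/(r−g) = 27.9136/(0.0976−0.059) = 723.1493
P₀ = 9.7486/(1+0.0976)^1 + 11.8943/(1+0.0976)^2 + 14.5122/(1+0.0976)^3 + 17.7063/(1+0.0976)^4 + 21.6035/(1+0.0976)^5 + 26.3584/(1+0.0976)^6 + 723.1493/(1+0.0976)^6 = 484.1494

£484.15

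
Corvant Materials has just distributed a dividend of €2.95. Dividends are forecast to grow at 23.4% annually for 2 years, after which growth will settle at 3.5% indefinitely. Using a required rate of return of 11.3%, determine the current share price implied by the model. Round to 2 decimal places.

€55.02

Two-stage DDM. Project D₁…D_2 at 0.234, terminal growth 0.035, discount at r = 0.113.
D_1 = 3.6403
D_2 = 4.4921
Terminal value at t=2: TV = D_3/(r−g) = 4.6494/(0.113−0.035) = 59.6071
P₀ = 3.6403/(1+0.113)^1 + 4.4921/(1+0.113)^2 + 59.6071/(1+0.113)^2 = 55.0150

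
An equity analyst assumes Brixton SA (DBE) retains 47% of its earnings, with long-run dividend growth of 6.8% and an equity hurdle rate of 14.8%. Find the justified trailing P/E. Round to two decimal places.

7.08

Payout ratio b = 1 − 0.47 = 0.53.
Justified trailing P/E = b(1+g)/(r−g) = 0.53×(1+0.068)/(0.148−0.068) = 7.0755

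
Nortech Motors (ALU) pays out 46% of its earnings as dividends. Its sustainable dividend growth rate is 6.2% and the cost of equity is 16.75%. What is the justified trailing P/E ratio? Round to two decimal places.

4.63

Justified trailing P/E = b(1+g)/(r−g) = 0.46×(1+0.062)/(0.1675−0.062) = 4.6305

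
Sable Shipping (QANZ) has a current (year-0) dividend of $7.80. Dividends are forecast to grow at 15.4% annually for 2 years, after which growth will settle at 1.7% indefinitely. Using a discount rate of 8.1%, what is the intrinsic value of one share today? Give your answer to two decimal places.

$158.47

Two-stage DDM. Project D₁…D_2 at 0.154, terminal growth 0.017, discount at r = 0.081.
D_1 = 9.0012
D_2 = 10.3874
Terminal value at t=2: TV = D_3/(r−g) = 10.5640/(0.081−0.017) = 165.0620
P₀ = 9.0012/(1+0.081)^1 + 10.3874/(1+0.081)^2 + 165.0620/(1+0.081)^2 = 158.4682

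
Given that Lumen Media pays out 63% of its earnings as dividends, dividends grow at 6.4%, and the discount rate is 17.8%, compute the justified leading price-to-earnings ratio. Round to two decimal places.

Justified leading P/E = b/(r−g) = 0.63/(0.178−0.064) = 5.5263

5.53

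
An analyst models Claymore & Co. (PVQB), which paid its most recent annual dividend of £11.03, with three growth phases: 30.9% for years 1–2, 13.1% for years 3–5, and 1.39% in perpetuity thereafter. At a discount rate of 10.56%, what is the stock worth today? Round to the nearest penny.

Three-stage DDM. Project D₁…D_5; terminal Gordon value at t=5 with g = 0.0139; discount at r = 0.1056.
D_1 = 14.4383
D_2 = 18.8997
D_3 = 21.3756
D_4 = 24.1758
D_5 = 27.3428
TV_5 = 27.7228/(0.1056−0.0139) = 302.3211
P₀ = Σ Dₜ/(1+r)ᵗ + TV_5/(1+r)^5 = 260.0818

£260.08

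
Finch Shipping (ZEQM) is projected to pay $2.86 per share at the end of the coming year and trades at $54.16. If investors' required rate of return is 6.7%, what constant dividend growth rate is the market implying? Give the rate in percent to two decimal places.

1.42%

From P₀ = D₁/(r − g), the implied growth is g = r − D₁/P₀.
g = 0.067 − 2.86/54.16 = 0.067 − 0.05281 = 0.01419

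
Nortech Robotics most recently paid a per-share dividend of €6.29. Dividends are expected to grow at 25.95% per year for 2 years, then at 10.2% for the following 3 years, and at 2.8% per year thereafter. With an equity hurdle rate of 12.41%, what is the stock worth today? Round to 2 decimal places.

Three-stage DDM. Project D₁…D_5; terminal Gordon value at t=5 with g = 0.028; discount at r = 0.1241.
D_1 = 7.9223
D_2 = 9.9781
D_3 = 10.9958
D_4 = 12.1174
D_5 = 13.3534
TV_5 = 13.7273/(0.1241−0.028) = 142.8438
P₀ = Σ Dₜ/(1+r)ᵗ + TV_5/(1+r)^5 = 117.3005

€117.30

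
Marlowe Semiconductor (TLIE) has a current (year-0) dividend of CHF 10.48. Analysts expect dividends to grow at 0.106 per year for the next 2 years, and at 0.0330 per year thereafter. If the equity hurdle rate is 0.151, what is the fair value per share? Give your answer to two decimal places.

Two-stage DDM. Project D₁…D_2 at 0.106, terminal growth 0.033, discount at r = 0.151.
D_1 = 11.5909
D_2 = 12.8195
Terminal value at t=2: TV = D_3/(r−g) = 13.2426/(0.151−0.033) = 112.2251
P₀ = 11.5909/(1+0.151)^1 + 12.8195/(1+0.151)^2 + 112.2251/(1+0.151)^2 = 104.4577

CHF 104.46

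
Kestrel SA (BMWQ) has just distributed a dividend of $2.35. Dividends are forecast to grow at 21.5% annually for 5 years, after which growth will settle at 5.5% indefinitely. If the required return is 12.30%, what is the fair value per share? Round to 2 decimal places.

$69.02

Two-stage DDM. Project D₁…D_5 at 0.215, terminal growth 0.055, discount at r = 0.123.
D_1 = 2.8553
D_2 = 3.4691
D_3 = 4.2150
D_4 = 5.1212
D_5 = 6.2223
Terminal value at t=5: TV = D_6/(r−g) = 6.5645/(0.123−0.055) = 96.5368
P₀ = 2.8553/(1+0.123)^1 + 3.4691/(1+0.123)^2 + 4.2150/(1+0.123)^3 + 5.1212/(1+0.123)^4 + 6.2223/(1+0.123)^5 + 96.5368/(1+0.123)^5 = 69.0231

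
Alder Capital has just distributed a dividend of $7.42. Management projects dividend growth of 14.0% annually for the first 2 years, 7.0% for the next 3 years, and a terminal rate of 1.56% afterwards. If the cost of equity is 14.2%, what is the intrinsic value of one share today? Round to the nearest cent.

Three-stage DDM. Project D₁…D_5; terminal Gordon value at t=5 with g = 0.0156; discount at r = 0.142.
D_1 = 8.4588
D_2 = 9.6430
D_3 = 10.3180
D_4 = 11.0403
D_5 = 11.8131
TV_5 = 11.9974/(0.142−0.0156) = 94.9162
P₀ = Σ Dₜ/(1+r)ᵗ + TV_5/(1+r)^5 = 83.1682

$83.17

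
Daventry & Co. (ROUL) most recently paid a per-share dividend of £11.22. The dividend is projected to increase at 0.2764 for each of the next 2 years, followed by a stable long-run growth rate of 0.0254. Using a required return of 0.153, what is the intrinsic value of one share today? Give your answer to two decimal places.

£136.67

Two-stage DDM. Project D₁…D_2 at 0.2764, terminal growth 0.0254, discount at r = 0.153.
D_1 = 14.3212
D_2 = 18.2796
Terminal value at t=2: TV = D_3/(r−g) = 18.7439/(0.153−0.0254) = 146.8957
P₀ = 14.3212/(1+0.153)^1 + 18.2796/(1+0.153)^2 + 146.8957/(1+0.153)^2 = 136.6680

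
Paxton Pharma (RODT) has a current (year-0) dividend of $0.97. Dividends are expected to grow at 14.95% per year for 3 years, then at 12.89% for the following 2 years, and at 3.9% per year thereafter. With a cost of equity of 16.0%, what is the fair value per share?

$12.35

Three-stage DDM. Project D₁…D_5; terminal Gordon value at t=5 with g = 0.039; discount at r = 0.16.
D_1 = 1.1150
D_2 = 1.2817
D_3 = 1.4733
D_4 = 1.6632
D_5 = 1.8776
TV_5 = 1.9509/(0.16−0.039) = 16.1228
P₀ = Σ Dₜ/(1+r)ᵗ + TV_5/(1+r)^5 = 12.3465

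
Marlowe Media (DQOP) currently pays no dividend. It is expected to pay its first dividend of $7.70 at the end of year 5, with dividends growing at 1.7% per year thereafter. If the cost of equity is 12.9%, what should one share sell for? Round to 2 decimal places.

$42.32

Deferred-dividend DDM. At t=4 the remaining stream is a growing perpetuity with first payment D_5 = 7.70.
V_4 = D_5/(r−g) = 7.70/(0.129−0.017) = 68.7500
P₀ = V_4/(1+r)^4 = 68.7500/(1+0.129)^4 = 42.3153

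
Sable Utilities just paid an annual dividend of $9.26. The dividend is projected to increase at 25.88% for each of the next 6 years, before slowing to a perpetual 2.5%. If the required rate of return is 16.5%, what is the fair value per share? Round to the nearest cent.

Two-stage DDM. Project D₁…D_6 at 0.2588, terminal growth 0.025, discount at r = 0.165.
D_1 = 11.6565
D_2 = 14.6732
D_3 = 18.4706
D_4 = 23.2508
D_5 = 29.2681
D_6 = 36.8427
Terminal value at t=6: TV = D_7/(r−g) = 37.7638/(0.165−0.025) = 269.7412
P₀ = 11.6565/(1+0.165)^1 + 14.6732/(1+0.165)^2 + 18.4706/(1+0.165)^3 + 23.2508/(1+0.165)^4 + 29.2681/(1+0.165)^5 + 36.8427/(1+0.165)^6 + 269.7412/(1+0.165)^6 = 181.3881

$181.39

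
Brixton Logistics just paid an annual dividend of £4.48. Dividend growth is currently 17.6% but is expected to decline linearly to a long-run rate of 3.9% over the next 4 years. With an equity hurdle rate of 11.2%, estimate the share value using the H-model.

H-model: P₀ = D₀[(1+g_L) + H(g_S−g_L)]/(r−g_L), with H = 4/2 = 2.
P₀ = 4.48 × [(1+0.039) + 2×(0.176−0.039)] / (0.112−0.039)
   = 4.48 × 1.3130 / 0.073 = 80.5786

£80.58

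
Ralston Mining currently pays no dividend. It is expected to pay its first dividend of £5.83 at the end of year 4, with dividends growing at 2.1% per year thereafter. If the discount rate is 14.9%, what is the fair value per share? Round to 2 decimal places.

Deferred-dividend DDM. At t=3 the remaining stream is a growing perpetuity with first payment D_4 = 5.83.
V_3 = D_4/(r−g) = 5.83/(0.149−0.021) = 45.5469
P₀ = V_3/(1+r)^3 = 45.5469/(1+0.149)^3 = 30.0261

£30.03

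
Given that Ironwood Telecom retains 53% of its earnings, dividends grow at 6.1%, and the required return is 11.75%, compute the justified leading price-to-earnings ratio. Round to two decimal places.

Payout ratio b = 1 − 0.53 = 0.47.
Justified leading P/E = b/(r−g) = 0.47/(0.1175−0.061) = 8.3186

8.32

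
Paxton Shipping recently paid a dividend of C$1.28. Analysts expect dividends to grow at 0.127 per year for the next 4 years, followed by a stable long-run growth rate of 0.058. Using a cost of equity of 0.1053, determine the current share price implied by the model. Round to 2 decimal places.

C$36.32

Two-stage DDM. Project D₁…D_4 at 0.127, terminal growth 0.058, discount at r = 0.1053.
D_1 = 1.4426
D_2 = 1.6258
D_3 = 1.8322
D_4 = 2.0649
Terminal value at t=4: TV = D_5/(r−g) = 2.1847/(0.1053−0.058) = 46.1881
P₀ = 1.4426/(1+0.1053)^1 + 1.6258/(1+0.1053)^2 + 1.8322/(1+0.1053)^3 + 2.0649/(1+0.1053)^4 + 46.1881/(1+0.1053)^4 = 36.3226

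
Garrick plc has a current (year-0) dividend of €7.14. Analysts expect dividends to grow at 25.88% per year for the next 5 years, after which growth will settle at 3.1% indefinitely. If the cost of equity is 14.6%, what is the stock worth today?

€150.09

Two-stage DDM. Project D₁…D_5 at 0.2588, terminal growth 0.031, discount at r = 0.146.
D_1 = 8.9878
D_2 = 11.3139
D_3 = 14.2419
D_4 = 17.9277
D_5 = 22.5674
Terminal value at t=5: TV = D_6/(r−g) = 23.2670/(0.146−0.031) = 202.3218
P₀ = 8.9878/(1+0.146)^1 + 11.3139/(1+0.146)^2 + 14.2419/(1+0.146)^3 + 17.9277/(1+0.146)^4 + 22.5674/(1+0.146)^5 + 202.3218/(1+0.146)^5 = 150.0890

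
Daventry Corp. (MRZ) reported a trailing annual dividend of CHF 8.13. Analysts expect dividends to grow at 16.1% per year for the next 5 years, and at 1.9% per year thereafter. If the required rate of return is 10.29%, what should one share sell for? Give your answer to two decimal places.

CHF 175.18

Two-stage DDM. Project D₁…D_5 at 0.161, terminal growth 0.019, discount at r = 0.1029.
D_1 = 9.4389
D_2 = 10.9586
D_3 = 12.7229
D_4 = 14.7713
D_5 = 17.1495
Terminal value at t=5: TV = D_6/(r−g) = 17.4753/(0.1029−0.019) = 208.2878
P₀ = 9.4389/(1+0.1029)^1 + 10.9586/(1+0.1029)^2 + 12.7229/(1+0.1029)^3 + 14.7713/(1+0.1029)^4 + 17.1495/(1+0.1029)^5 + 208.2878/(1+0.1029)^5 = 175.1826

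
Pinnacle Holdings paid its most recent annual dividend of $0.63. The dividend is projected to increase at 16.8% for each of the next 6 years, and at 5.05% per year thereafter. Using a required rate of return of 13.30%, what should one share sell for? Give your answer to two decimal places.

Two-stage DDM. Project D₁…D_6 at 0.168, terminal growth 0.0505, discount at r = 0.133.
D_1 = 0.7358
D_2 = 0.8595
D_3 = 1.0039
D_4 = 1.1725
D_5 = 1.3695
D_6 = 1.5995
Terminal value at t=6: TV = D_7/(r−g) = 1.6803/(0.133−0.0505) = 20.3676
P₀ = 0.7358/(1+0.133)^1 + 0.8595/(1+0.133)^2 + 1.0039/(1+0.133)^3 + 1.1725/(1+0.133)^4 + 1.3695/(1+0.133)^5 + 1.5995/(1+0.133)^6 + 20.3676/(1+0.133)^6 = 13.8389

$13.84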